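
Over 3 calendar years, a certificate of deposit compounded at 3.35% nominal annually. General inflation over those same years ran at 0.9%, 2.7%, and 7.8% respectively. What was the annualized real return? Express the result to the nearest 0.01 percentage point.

Cumulative inflation factor: 1.009 × 1.027 × 1.078 ≈ 1.11707.
Nominal growth factor: 1.10390. Real growth factor = 1.10390 / 1.11707 ≈ 0.98821.
Annualized: 0.98821^(1/3) − 1 ≈ -0.00394.

-0.39%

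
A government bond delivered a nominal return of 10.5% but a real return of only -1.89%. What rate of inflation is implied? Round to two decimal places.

From (1+r_nom) = (1+r_real)(1+π), we get 1+π = (1 + 10.5%)/(1 − 1.89%) = 1.105/0.9811 ≈ 1.12629.
So π ≈ 12.6287%.

12.63%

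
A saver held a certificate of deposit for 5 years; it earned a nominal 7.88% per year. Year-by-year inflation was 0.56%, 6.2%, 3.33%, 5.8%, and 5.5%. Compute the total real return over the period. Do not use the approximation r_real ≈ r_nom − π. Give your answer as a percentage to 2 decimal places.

18.63%

Cumulative inflation factor: 1.0056 × 1.062 × 1.0333 × 1.058 × 1.055 ≈ 1.23173.
Nominal growth factor: 1.46118. Real growth factor = 1.46118 / 1.23173 ≈ 1.18629.
Total real return ≈ 18.6289%.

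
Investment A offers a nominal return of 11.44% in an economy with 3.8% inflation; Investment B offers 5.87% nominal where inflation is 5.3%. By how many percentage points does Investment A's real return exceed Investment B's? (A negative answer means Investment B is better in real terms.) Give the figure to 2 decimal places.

6.82

Investment A real return: 1.1144/1.038 − 1 = 7.360%.
Investment B real return: 1.0587/1.053 − 1 = 0.541%.
Difference: 7.360 − 0.541 = 6.819 pp.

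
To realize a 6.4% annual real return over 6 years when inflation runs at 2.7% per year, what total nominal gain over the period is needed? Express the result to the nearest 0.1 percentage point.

Required annual nominal rate: (1+6.4%)(1+2.7%) − 1 = 9.2728%.
Cumulative over 6 years: (1 + 0.092728)^6 − 1 ≈ 0.70244.

70.2%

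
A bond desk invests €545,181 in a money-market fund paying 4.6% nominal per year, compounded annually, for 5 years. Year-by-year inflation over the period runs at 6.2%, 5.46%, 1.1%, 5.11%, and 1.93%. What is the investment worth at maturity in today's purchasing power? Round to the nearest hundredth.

Nominal value at maturity: €545,181 × (1 + 4.6%)^5 ≈ €682,651.63.
Price-level factor over 5 years: 1.062 × 1.0546 × 1.011 × 1.0511 × 1.0193 ≈ 1.2131360250.
The maturity value deflated by that factor is the answer in today's purchasing power.

€562,716.48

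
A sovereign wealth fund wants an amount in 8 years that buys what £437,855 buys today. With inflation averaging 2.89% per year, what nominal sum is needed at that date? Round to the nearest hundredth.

Cumulative price-level factor: (1+2.89%)^8 ≈ 1.2559875596.
Multiplying £437,855 by the price-level factor gives the future nominal sum.

£549,940.43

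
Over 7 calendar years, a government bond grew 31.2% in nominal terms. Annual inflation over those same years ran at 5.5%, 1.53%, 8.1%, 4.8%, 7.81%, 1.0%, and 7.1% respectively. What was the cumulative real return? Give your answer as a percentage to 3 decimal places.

-7.289%

Cumulative inflation factor: 1.055 × 1.0153 × 1.081 × 1.048 × 1.0781 × 1.010 × 1.071 ≈ 1.41515.
Nominal growth factor: 1.31200. Real growth factor = 1.31200 / 1.41515 ≈ 0.92711.
Total real return ≈ -7.2892%.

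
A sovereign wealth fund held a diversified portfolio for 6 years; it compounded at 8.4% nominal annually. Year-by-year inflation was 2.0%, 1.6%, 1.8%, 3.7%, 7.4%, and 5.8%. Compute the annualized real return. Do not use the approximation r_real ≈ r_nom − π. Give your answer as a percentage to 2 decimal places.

4.54%

Cumulative inflation factor: 1.020 × 1.016 × 1.018 × 1.037 × 1.074 × 1.058 ≈ 1.24311.
Nominal growth factor: 1.62247. Real growth factor = 1.62247 / 1.24311 ≈ 1.30516.
Annualized: 1.30516^(1/6) − 1 ≈ 0.04539.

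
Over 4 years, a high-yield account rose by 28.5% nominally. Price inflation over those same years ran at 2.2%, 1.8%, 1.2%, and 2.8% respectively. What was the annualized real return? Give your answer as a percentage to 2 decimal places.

4.38%

Cumulative inflation factor: 1.022 × 1.018 × 1.012 × 1.028 ≈ 1.08236.
Nominal growth factor: 1.28500. Real growth factor = 1.28500 / 1.08236 ≈ 1.18722.
Annualized: 1.18722^(1/4) − 1 ≈ 0.04384.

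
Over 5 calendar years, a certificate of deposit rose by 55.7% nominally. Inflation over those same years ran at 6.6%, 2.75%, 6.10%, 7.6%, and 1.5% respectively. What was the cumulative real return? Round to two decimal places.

22.67%

Cumulative inflation factor: 1.066 × 1.0275 × 1.0610 × 1.076 × 1.015 ≈ 1.26921.
Nominal growth factor: 1.55700. Real growth factor = 1.55700 / 1.26921 ≈ 1.22675.
Total real return ≈ 22.6749%.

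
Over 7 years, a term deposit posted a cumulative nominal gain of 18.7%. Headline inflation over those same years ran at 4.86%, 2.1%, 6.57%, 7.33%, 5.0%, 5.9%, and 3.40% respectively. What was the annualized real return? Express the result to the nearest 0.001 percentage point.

Cumulative inflation factor: 1.0486 × 1.021 × 1.0657 × 1.0733 × 1.050 × 1.059 × 1.0340 ≈ 1.40798.
Nominal growth factor: 1.18700. Real growth factor = 1.18700 / 1.40798 ≈ 0.84305.
Annualized: 0.84305^(1/7) − 1 ≈ -0.02409.

-2.409%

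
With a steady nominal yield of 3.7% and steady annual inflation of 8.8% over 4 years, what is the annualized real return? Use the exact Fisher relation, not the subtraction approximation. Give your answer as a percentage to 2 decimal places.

With constant rates the annual real return is the same each year: (1+3.7%)/(1+8.8%) − 1 = -0.04688.

-4.69%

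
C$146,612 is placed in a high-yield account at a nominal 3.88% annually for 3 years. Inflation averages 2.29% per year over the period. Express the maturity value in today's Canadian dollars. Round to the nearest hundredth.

C$153,555.65

Nominal value at maturity: C$146,612 × (1 + 3.88%)^3 ≈ C$164,348.35.
Price-level factor over 3 years: (1 + 2.29%)^3 ≈ 1.0702852390.
Dividing the nominal maturity value by the price-level factor gives the value in today's money.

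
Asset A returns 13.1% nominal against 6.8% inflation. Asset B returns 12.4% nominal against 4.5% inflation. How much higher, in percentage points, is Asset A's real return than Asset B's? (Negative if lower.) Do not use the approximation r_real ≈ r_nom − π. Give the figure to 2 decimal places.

-1.66

Asset A real return: 1.131/1.068 − 1 = 5.899%.
Asset B real return: 1.124/1.045 − 1 = 7.560%.
Difference: 5.899 − 7.560 = -1.661 pp.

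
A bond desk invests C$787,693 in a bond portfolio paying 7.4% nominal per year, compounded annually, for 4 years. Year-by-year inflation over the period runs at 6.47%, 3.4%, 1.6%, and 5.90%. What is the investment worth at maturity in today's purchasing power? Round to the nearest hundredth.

C$884,782.76

Nominal value at maturity: C$787,693 × (1 + 7.4%)^4 ≈ C$1,048,030.96.
Price-level factor over 4 years: 1.0647 × 1.034 × 1.016 × 1.0590 ≈ 1.1845065344.
Dividing the nominal maturity value by the price-level factor gives the value in today's money.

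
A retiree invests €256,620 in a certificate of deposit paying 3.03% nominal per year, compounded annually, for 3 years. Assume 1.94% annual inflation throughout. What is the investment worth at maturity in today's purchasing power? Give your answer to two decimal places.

Nominal value at maturity: €256,620 × (1 + 3.03%)^3 ≈ €280,660.70.
Price-level factor over 3 years: (1 + 1.94%)^3 ≈ 1.0593363814.
Dividing the nominal maturity value by the price-level factor gives the value in today's money.

€264,940.11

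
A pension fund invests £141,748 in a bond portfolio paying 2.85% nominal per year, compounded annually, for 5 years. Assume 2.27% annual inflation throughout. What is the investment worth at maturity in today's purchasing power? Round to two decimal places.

£145,813.30

Nominal value at maturity: £141,748 × (1 + 2.85%)^5 ≈ £163,131.72.
Price-level factor over 5 years: (1 + 2.27%)^5 ≈ 1.1187712045.
Dividing the nominal maturity value by the price-level factor gives the value in today's money.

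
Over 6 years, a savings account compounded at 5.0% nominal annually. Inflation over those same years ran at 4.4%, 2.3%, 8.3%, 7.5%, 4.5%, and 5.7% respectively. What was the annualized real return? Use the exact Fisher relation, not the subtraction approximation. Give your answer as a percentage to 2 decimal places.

-0.41%

Cumulative inflation factor: 1.044 × 1.023 × 1.083 × 1.075 × 1.045 × 1.057 ≈ 1.37342.
Nominal growth factor: 1.34010. Real growth factor = 1.34010 / 1.37342 ≈ 0.97573.
Annualized: 0.97573^(1/6) − 1 ≈ -0.00409.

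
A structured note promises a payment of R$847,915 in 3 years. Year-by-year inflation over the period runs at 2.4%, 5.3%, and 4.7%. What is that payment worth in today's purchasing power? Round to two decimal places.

Price-level factor over 3 years: 1.024 × 1.053 × 1.047 = 1.128950784.
Purchasing power today: R$847,915 divided by that factor.

R$751,064.63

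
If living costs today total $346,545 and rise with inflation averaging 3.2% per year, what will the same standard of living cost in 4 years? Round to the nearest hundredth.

Cumulative price-level factor: (1+3.2%)^4 ≈ 1.1342761206.
The nominal amount required is $346,545 scaled up by that factor.

$393,077.72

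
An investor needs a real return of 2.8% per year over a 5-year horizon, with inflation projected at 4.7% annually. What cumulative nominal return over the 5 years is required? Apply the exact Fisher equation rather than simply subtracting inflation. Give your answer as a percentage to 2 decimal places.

44.44%

Required annual nominal rate: (1+2.8%)(1+4.7%) − 1 = 7.6316%.
Cumulative over 5 years: (1 + 0.076316)^5 − 1 ≈ 0.44444.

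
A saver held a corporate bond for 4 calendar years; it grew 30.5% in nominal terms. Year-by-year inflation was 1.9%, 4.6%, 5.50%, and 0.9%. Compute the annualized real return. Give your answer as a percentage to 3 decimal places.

3.560%

Cumulative inflation factor: 1.019 × 1.046 × 1.0550 × 1.009 ≈ 1.13462.
Nominal growth factor: 1.30500. Real growth factor = 1.30500 / 1.13462 ≈ 1.15017.
Annualized: 1.15017^(1/4) − 1 ≈ 0.03560.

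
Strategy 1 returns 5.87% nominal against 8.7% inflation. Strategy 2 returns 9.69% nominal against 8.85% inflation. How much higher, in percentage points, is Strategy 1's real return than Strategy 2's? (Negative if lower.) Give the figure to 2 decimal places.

Strategy 1 real return: 1.0587/1.087 − 1 = -2.603%.
Strategy 2 real return: 1.0969/1.0885 − 1 = 0.772%.
Difference: -2.603 − 0.772 = -3.375 pp.

-3.38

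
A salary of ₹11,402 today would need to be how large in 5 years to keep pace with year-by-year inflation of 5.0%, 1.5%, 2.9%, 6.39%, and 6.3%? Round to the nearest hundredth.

₹14,141.19

Cumulative price-level factor: 1.050 × 1.015 × 1.029 × 1.0639 × 1.063 ≈ 1.2402373027.
Multiplying ₹11,402 by the price-level factor gives the future nominal sum.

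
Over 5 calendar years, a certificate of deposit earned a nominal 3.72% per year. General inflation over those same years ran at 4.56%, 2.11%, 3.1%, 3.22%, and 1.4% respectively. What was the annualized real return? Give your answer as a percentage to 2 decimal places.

0.82%

Cumulative inflation factor: 1.0456 × 1.0211 × 1.031 × 1.0322 × 1.014 ≈ 1.15211.
Nominal growth factor: 1.20036. Real growth factor = 1.20036 / 1.15211 ≈ 1.04188.
Annualized: 1.04188^(1/5) − 1 ≈ 0.00824.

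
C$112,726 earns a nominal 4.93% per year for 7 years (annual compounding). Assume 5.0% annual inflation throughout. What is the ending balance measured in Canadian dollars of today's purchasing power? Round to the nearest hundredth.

C$112,201.00

Nominal value at maturity: C$112,726 × (1 + 4.93%)^7 ≈ C$157,878.07.
Price-level factor over 7 years: (1 + 5.0%)^7 ≈ 1.4071004227.
Dividing the nominal maturity value by the price-level factor gives the value in today's money.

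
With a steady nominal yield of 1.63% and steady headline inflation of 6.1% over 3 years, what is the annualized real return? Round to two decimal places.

-4.21%

With constant rates the annual real return is the same each year: (1+1.63%)/(1+6.1%) − 1 = -0.04213.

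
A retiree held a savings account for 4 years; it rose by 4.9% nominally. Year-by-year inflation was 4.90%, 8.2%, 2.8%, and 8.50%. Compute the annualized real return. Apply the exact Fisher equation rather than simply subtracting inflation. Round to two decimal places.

-4.59%

Cumulative inflation factor: 1.0490 × 1.082 × 1.028 × 1.0850 ≈ 1.26598.
Nominal growth factor: 1.04900. Real growth factor = 1.04900 / 1.26598 ≈ 0.82861.
Annualized: 0.82861^(1/4) − 1 ≈ -0.04591.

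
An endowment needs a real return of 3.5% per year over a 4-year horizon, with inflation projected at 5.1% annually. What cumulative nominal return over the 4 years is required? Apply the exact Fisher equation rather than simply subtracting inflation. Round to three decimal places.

Required annual nominal rate: (1+3.5%)(1+5.1%) − 1 = 8.7785%.
Cumulative over 4 years: (1 + 0.087785)^4 − 1 ≈ 0.40014.

40.014%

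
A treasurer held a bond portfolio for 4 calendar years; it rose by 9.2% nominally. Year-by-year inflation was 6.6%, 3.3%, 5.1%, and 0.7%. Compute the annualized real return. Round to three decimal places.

Cumulative inflation factor: 1.066 × 1.033 × 1.051 × 1.007 ≈ 1.16544.
Nominal growth factor: 1.09200. Real growth factor = 1.09200 / 1.16544 ≈ 0.93699.
Annualized: 0.93699^(1/4) − 1 ≈ -0.01614.

-1.614%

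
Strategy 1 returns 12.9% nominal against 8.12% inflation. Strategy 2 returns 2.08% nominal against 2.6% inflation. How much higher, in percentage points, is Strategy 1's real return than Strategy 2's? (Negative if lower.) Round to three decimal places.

Strategy 1 real return: 1.129/1.0812 − 1 = 4.4210%.
Strategy 2 real return: 1.0208/1.026 − 1 = -0.5068%.
Difference: 4.4210 − (-0.5068) = 4.9278 pp.

4.928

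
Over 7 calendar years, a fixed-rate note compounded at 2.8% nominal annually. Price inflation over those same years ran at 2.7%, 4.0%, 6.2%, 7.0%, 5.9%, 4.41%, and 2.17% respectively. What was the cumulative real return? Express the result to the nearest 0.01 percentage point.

Cumulative inflation factor: 1.027 × 1.040 × 1.062 × 1.070 × 1.059 × 1.0441 × 1.0217 ≈ 1.37111.
Nominal growth factor: 1.21325. Real growth factor = 1.21325 / 1.37111 ≈ 0.88487.
Total real return ≈ -11.5132%.

-11.51%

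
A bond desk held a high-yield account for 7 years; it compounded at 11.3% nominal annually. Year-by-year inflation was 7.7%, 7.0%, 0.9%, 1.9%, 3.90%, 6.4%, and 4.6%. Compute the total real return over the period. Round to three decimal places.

Cumulative inflation factor: 1.077 × 1.070 × 1.009 × 1.019 × 1.0390 × 1.064 × 1.046 ≈ 1.37010.
Nominal growth factor: 2.11576. Real growth factor = 2.11576 / 1.37010 ≈ 1.54423.
Total real return ≈ 54.4232%.

54.423%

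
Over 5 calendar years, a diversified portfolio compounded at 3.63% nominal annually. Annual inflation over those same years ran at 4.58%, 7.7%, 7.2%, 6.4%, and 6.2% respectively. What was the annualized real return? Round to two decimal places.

-2.61%

Cumulative inflation factor: 1.0458 × 1.077 × 1.072 × 1.064 × 1.062 ≈ 1.36435.
Nominal growth factor: 1.19516. Real growth factor = 1.19516 / 1.36435 ≈ 0.87600.
Annualized: 0.87600^(1/5) − 1 ≈ -0.02613.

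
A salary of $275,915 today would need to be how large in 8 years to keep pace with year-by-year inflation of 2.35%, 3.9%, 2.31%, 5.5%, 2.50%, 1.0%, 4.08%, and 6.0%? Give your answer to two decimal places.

$361,715.93

Cumulative price-level factor: 1.0235 × 1.039 × 1.0231 × 1.055 × 1.0250 × 1.010 × 1.0408 × 1.060 ≈ 1.3109687121.
The nominal amount required is $275,915 scaled up by that factor.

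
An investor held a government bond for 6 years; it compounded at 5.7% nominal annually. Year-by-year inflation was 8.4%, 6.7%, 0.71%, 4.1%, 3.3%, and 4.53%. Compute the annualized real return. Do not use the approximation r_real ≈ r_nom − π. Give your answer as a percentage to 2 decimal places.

1.06%

Cumulative inflation factor: 1.084 × 1.067 × 1.0071 × 1.041 × 1.033 × 1.0453 ≈ 1.30936.
Nominal growth factor: 1.39460. Real growth factor = 1.39460 / 1.30936 ≈ 1.06510.
Annualized: 1.06510^(1/6) − 1 ≈ 0.01057.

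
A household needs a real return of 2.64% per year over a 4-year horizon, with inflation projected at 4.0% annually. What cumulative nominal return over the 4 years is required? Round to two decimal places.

Required annual nominal rate: (1+2.64%)(1+4.0%) − 1 = 6.7456%.
Cumulative over 4 years: (1 + 0.067456)^4 − 1 ≈ 0.29837.

29.84%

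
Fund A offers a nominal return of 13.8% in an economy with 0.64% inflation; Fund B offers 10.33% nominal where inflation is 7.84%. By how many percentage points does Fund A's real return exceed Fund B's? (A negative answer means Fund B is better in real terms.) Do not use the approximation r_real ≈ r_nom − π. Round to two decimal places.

10.77

Fund A real return: 1.138/1.0064 − 1 = 13.076%.
Fund B real return: 1.1033/1.0784 − 1 = 2.309%.
Difference: 13.076 − 2.309 = 10.767 pp.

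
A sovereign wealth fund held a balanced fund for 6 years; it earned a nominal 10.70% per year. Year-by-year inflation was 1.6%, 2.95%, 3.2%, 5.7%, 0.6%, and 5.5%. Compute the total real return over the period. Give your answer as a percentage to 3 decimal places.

Cumulative inflation factor: 1.016 × 1.0295 × 1.032 × 1.057 × 1.006 × 1.055 ≈ 1.21095.
Nominal growth factor: 1.84029. Real growth factor = 1.84029 / 1.21095 ≈ 1.51971.
Total real return ≈ 51.9709%.

51.971%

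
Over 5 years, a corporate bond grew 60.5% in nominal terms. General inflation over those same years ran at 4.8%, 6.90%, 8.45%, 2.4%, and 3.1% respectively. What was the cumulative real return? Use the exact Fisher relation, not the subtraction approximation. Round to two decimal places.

25.13%

Cumulative inflation factor: 1.048 × 1.0690 × 1.0845 × 1.024 × 1.031 ≈ 1.28271.
Nominal growth factor: 1.60500. Real growth factor = 1.60500 / 1.28271 ≈ 1.25126.
Total real return ≈ 25.1261%.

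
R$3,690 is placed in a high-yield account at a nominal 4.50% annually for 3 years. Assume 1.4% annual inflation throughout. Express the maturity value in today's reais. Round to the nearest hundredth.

Nominal value at maturity: R$3,690 × (1 + 4.50%)^3 ≈ R$4,210.90.
Price-level factor over 3 years: (1 + 1.4%)^3 = 1.042590744.
Dividing the nominal maturity value by the price-level factor gives the value in today's money.

R$4,038.88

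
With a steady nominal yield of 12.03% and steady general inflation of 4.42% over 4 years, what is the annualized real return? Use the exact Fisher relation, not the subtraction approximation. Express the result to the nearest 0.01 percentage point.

With constant rates the annual real return is the same each year: (1+12.03%)/(1+4.42%) − 1 = 0.07288.

7.29%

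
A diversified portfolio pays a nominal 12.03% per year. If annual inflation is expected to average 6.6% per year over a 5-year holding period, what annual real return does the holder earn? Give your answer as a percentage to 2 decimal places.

With constant rates the annual real return is the same each year: (1+12.03%)/(1+6.6%) − 1 = 0.05094.

5.09%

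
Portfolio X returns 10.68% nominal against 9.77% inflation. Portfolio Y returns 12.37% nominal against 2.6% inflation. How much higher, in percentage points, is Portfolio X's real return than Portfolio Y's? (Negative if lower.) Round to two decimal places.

-8.69

Portfolio X real return: 1.1068/1.0977 − 1 = 0.829%.
Portfolio Y real return: 1.1237/1.026 − 1 = 9.522%.
Difference: 0.829 − 9.522 = -8.693 pp.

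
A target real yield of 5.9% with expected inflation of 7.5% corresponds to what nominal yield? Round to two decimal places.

By the Fisher equation, 1 + r_nom = (1 + 5.9%)(1 + 7.5%) = 1.059 × 1.075 = 1.138425.
So r_nom = 13.8425%.

13.84%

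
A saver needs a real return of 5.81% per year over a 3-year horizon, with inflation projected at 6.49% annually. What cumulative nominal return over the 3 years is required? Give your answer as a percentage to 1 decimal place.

43.1%

Required annual nominal rate: (1+5.81%)(1+6.49%) − 1 = 12.677069%.
Cumulative over 3 years: (1 + 0.12677069)^3 − 1 ≈ 0.43056.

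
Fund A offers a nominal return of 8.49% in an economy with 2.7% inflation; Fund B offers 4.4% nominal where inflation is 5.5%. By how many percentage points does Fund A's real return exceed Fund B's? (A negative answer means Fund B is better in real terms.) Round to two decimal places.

6.68

Fund A real return: 1.0849/1.027 − 1 = 5.638%.
Fund B real return: 1.044/1.055 − 1 = -1.043%.
Difference: 5.638 − (-1.043) = 6.681 pp.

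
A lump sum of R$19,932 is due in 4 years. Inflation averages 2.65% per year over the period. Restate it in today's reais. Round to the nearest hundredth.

R$17,952.09

Price-level factor over 4 years: (1 + 2.65%)^4 ≈ 1.1102884317.
Purchasing power today: R$19,932 divided by that factor.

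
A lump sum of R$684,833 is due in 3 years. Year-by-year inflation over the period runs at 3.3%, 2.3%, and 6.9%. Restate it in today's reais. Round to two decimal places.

Price-level factor over 3 years: 1.033 × 1.023 × 1.069 = 1.129675371.
Purchasing power today: R$684,833 divided by that factor.

R$606,221.06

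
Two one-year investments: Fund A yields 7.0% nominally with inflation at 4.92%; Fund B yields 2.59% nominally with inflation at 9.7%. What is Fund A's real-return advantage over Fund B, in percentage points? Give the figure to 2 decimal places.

8.46

Fund A real return: 1.070/1.0492 − 1 = 1.982%.
Fund B real return: 1.0259/1.097 − 1 = -6.481%.
Difference: 1.982 − (-6.481) = 8.463 pp.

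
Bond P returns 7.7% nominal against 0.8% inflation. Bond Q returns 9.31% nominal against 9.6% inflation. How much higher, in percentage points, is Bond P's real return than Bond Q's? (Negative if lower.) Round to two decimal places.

Bond P real return: 1.077/1.008 − 1 = 6.845%.
Bond Q real return: 1.0931/1.096 − 1 = -0.265%.
Difference: 6.845 − (-0.265) = 7.110 pp.

7.11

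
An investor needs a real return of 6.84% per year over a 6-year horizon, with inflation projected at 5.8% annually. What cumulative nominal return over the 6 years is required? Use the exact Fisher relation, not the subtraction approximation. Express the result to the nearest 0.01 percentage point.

Required annual nominal rate: (1+6.84%)(1+5.8%) − 1 = 13.03672%.
Cumulative over 6 years: (1 + 0.1303672)^6 − 1 ≈ 1.08601.

108.60%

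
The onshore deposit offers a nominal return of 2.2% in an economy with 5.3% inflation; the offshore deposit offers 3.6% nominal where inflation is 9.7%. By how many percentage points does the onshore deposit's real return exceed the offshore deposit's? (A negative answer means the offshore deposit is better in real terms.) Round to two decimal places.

The onshore deposit real return: 1.022/1.053 − 1 = -2.944%.
The offshore deposit real return: 1.036/1.097 − 1 = -5.561%.
Difference: -2.944 − (-5.561) = 2.617 pp.

2.62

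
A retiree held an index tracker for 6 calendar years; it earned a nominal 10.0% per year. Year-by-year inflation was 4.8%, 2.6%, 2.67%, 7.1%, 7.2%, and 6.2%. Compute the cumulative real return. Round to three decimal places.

Cumulative inflation factor: 1.048 × 1.026 × 1.0267 × 1.071 × 1.072 × 1.062 ≈ 1.34605.
Nominal growth factor: 1.77156. Real growth factor = 1.77156 / 1.34605 ≈ 1.31612.
Total real return ≈ 31.6119%.

31.612%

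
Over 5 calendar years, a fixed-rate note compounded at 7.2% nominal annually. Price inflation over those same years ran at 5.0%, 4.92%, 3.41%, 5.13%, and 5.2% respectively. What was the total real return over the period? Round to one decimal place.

Cumulative inflation factor: 1.050 × 1.0492 × 1.0341 × 1.0513 × 1.052 ≈ 1.25995.
Nominal growth factor: 1.41571. Real growth factor = 1.41571 / 1.25995 ≈ 1.12363.
Total real return ≈ 12.3625%.

12.4%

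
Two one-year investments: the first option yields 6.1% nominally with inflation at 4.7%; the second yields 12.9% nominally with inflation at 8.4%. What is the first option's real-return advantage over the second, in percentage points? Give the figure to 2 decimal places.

The first option real return: 1.061/1.047 − 1 = 1.337%.
The second real return: 1.129/1.084 − 1 = 4.151%.
Difference: 1.337 − 4.151 = -2.814 pp.

-2.81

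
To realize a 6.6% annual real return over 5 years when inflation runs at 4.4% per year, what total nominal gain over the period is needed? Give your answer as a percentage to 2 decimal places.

Required annual nominal rate: (1+6.6%)(1+4.4%) − 1 = 11.2904%.
Cumulative over 5 years: (1 + 0.112904)^5 − 1 ≈ 0.70722.

70.72%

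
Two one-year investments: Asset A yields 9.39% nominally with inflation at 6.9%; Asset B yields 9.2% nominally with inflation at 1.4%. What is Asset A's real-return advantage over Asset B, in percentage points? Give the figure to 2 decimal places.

-5.36

Asset A real return: 1.0939/1.069 − 1 = 2.329%.
Asset B real return: 1.092/1.014 − 1 = 7.692%.
Difference: 2.329 − 7.692 = -5.363 pp.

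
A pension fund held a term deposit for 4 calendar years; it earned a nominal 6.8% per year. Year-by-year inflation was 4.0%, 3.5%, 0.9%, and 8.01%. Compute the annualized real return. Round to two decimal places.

Cumulative inflation factor: 1.040 × 1.035 × 1.009 × 1.0801 ≈ 1.17308.
Nominal growth factor: 1.30102. Real growth factor = 1.30102 / 1.17308 ≈ 1.10906.
Annualized: 1.10906^(1/4) − 1 ≈ 0.02622.

2.62%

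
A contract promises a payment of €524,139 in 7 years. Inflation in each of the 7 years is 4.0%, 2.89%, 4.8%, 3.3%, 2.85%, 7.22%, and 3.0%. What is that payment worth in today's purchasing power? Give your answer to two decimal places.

Price-level factor over 7 years: 1.040 × 1.0289 × 1.048 × 1.033 × 1.0285 × 1.0722 × 1.030 ≈ 1.3157865245.
Purchasing power today: €524,139 divided by that factor.

€398,346.53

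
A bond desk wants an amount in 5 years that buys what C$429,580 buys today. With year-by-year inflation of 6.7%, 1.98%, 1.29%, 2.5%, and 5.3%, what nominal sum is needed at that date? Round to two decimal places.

Cumulative price-level factor: 1.067 × 1.0198 × 1.0129 × 1.025 × 1.053 ≈ 1.1895925475.
Multiplying C$429,580 by the price-level factor gives the future nominal sum.

C$511,025.17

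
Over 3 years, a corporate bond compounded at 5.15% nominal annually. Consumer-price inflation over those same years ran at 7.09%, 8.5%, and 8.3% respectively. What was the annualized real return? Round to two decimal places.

Cumulative inflation factor: 1.0709 × 1.085 × 1.083 ≈ 1.25837.
Nominal growth factor: 1.16259. Real growth factor = 1.16259 / 1.25837 ≈ 0.92389.
Annualized: 0.92389^(1/3) − 1 ≈ -0.02604.

-2.60%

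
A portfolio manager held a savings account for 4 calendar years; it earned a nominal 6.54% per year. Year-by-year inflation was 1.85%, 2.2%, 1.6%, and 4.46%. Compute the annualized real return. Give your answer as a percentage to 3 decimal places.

Cumulative inflation factor: 1.0185 × 1.022 × 1.016 × 1.0446 ≈ 1.10473.
Nominal growth factor: 1.28840. Real growth factor = 1.28840 / 1.10473 ≈ 1.16626.
Annualized: 1.16626^(1/4) − 1 ≈ 0.03920.

3.920%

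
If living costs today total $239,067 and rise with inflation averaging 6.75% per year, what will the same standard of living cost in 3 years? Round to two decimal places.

Cumulative price-level factor: (1+6.75%)^3 ≈ 1.2164762969.
The nominal amount required is $239,067 scaled up by that factor.

$290,819.34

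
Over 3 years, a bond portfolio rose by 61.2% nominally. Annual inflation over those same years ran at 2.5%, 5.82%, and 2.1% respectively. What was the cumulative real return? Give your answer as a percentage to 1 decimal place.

45.6%

Cumulative inflation factor: 1.025 × 1.0582 × 1.021 ≈ 1.10743.
Nominal growth factor: 1.61200. Real growth factor = 1.61200 / 1.10743 ≈ 1.45562.
Total real return ≈ 45.5619%.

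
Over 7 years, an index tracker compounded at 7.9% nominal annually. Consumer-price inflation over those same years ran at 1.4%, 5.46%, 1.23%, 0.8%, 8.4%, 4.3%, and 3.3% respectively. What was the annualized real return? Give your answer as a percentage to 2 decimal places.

Cumulative inflation factor: 1.014 × 1.0546 × 1.0123 × 1.008 × 1.084 × 1.043 × 1.033 ≈ 1.27441.
Nominal growth factor: 1.70275. Real growth factor = 1.70275 / 1.27441 ≈ 1.33611.
Annualized: 1.33611^(1/7) − 1 ≈ 0.04226.

4.23%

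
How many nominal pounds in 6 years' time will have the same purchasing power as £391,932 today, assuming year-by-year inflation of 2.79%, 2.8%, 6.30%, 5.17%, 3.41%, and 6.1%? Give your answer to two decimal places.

Cumulative price-level factor: 1.0279 × 1.028 × 1.0630 × 1.0517 × 1.0341 × 1.061 ≈ 1.2961254587.
The nominal amount required is £391,932 scaled up by that factor.

£507,993.04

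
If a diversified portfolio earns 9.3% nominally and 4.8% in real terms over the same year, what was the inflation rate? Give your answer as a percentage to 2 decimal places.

From (1+r_nom) = (1+r_real)(1+π), we get 1+π = (1 + 9.3%)/(1 + 4.8%) = 1.093/1.048 ≈ 1.04294.
So π ≈ 4.2939%.

4.29%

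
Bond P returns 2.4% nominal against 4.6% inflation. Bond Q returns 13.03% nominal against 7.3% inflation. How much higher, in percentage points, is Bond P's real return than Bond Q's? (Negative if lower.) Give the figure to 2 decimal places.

Bond P real return: 1.024/1.046 − 1 = -2.103%.
Bond Q real return: 1.1303/1.073 − 1 = 5.340%.
Difference: -2.103 − 5.340 = -7.443 pp.

-7.44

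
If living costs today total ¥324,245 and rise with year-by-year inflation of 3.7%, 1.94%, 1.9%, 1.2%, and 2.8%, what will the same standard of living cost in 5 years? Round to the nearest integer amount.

Cumulative price-level factor: 1.037 × 1.0194 × 1.019 × 1.012 × 1.028 ≈ 1.1206530999.
Multiplying ¥324,245 by the price-level factor gives the future nominal sum.

¥363,366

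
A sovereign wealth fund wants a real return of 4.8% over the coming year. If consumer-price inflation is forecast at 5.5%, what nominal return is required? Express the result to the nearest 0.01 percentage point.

10.56%

By the Fisher equation, 1 + r_nom = (1 + 4.8%)(1 + 5.5%) = 1.048 × 1.055 = 1.10564.
So r_nom = 10.564%.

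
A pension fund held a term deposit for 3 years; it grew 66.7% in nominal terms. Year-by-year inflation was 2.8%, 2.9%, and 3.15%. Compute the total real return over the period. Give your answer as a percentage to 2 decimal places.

52.78%

Cumulative inflation factor: 1.028 × 1.029 × 1.0315 ≈ 1.09113.
Nominal growth factor: 1.66700. Real growth factor = 1.66700 / 1.09113 ≈ 1.52777.
Total real return ≈ 52.7770%.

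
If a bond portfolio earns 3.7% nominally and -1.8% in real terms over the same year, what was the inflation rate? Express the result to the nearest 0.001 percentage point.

From (1+r_nom) = (1+r_real)(1+π), we get 1+π = (1 + 3.7%)/(1 − 1.8%) = 1.037/0.982 ≈ 1.05601.
So π ≈ 5.6008%.

5.601%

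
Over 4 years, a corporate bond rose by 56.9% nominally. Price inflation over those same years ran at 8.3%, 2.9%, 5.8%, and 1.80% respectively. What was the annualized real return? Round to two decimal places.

6.93%

Cumulative inflation factor: 1.083 × 1.029 × 1.058 × 1.0180 ≈ 1.20027.
Nominal growth factor: 1.56900. Real growth factor = 1.56900 / 1.20027 ≈ 1.30721.
Annualized: 1.30721^(1/4) − 1 ≈ 0.06927.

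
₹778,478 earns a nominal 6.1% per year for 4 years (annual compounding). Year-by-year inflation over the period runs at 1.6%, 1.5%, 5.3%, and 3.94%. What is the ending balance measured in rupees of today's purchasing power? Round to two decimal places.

Nominal value at maturity: ₹778,478 × (1 + 6.1%)^4 ≈ ₹986,524.51.
Price-level factor over 4 years: 1.016 × 1.015 × 1.053 × 1.0394 ≈ 1.1286800114.
The maturity value deflated by that factor is the answer in today's purchasing power.

₹874,051.55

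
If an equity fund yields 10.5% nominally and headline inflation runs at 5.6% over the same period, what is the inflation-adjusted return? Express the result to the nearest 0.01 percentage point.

4.64%

Real return via the Fisher equation: (1 + 10.5%)/(1 + 5.6%) − 1 = 1.105/1.056 − 1 ≈ 0.04640.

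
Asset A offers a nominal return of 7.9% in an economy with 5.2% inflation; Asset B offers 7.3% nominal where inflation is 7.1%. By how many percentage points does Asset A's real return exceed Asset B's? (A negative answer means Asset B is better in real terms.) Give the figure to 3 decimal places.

2.380

Asset A real return: 1.079/1.052 − 1 = 2.5665%.
Asset B real return: 1.073/1.071 − 1 = 0.1867%.
Difference: 2.5665 − 0.1867 = 2.3798 pp.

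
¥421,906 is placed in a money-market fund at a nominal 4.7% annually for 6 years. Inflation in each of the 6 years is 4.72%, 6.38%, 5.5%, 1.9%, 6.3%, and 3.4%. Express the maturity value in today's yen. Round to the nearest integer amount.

Nominal value at maturity: ¥421,906 × (1 + 4.7%)^6 ≈ ¥555,771.
Price-level factor over 6 years: 1.0472 × 1.0638 × 1.055 × 1.019 × 1.063 × 1.034 ≈ 1.3163460254.
The maturity value deflated by that factor is the answer in today's purchasing power.

¥422,207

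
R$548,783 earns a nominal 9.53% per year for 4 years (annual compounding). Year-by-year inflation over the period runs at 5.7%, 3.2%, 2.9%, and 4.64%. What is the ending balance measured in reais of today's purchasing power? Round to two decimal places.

R$672,458.07

Nominal value at maturity: R$548,783 × (1 + 9.53%)^4 ≈ R$789,828.86.
Price-level factor over 4 years: 1.057 × 1.032 × 1.029 × 1.0464 ≈ 1.1745399424.
The maturity value deflated by that factor is the answer in today's purchasing power.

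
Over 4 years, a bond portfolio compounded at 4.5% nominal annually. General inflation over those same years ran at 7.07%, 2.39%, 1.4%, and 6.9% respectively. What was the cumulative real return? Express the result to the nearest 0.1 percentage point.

0.4%

Cumulative inflation factor: 1.0707 × 1.0239 × 1.014 × 1.069 ≈ 1.18834.
Nominal growth factor: 1.19252. Real growth factor = 1.19252 / 1.18834 ≈ 1.00352.
Total real return ≈ 0.3516%.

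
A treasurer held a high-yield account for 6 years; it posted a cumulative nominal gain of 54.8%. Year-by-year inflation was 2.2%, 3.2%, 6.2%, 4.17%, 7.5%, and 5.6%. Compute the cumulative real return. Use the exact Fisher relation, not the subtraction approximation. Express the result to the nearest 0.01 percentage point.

Cumulative inflation factor: 1.022 × 1.032 × 1.062 × 1.0417 × 1.075 × 1.056 ≈ 1.32456.
Nominal growth factor: 1.54800. Real growth factor = 1.54800 / 1.32456 ≈ 1.16869.
Total real return ≈ 16.8694%.

16.87%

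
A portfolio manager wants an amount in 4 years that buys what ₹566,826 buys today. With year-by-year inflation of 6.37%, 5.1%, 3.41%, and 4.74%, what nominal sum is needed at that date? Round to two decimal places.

Cumulative price-level factor: 1.0637 × 1.051 × 1.0341 × 1.0474 ≈ 1.2108685043.
The nominal amount required is ₹566,826 scaled up by that factor.

₹686,351.75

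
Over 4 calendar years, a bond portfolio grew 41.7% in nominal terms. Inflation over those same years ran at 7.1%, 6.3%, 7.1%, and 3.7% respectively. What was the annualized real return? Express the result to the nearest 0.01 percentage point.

Cumulative inflation factor: 1.071 × 1.063 × 1.071 × 1.037 ≈ 1.26442.
Nominal growth factor: 1.41700. Real growth factor = 1.41700 / 1.26442 ≈ 1.12067.
Annualized: 1.12067^(1/4) − 1 ≈ 0.02889.

2.89%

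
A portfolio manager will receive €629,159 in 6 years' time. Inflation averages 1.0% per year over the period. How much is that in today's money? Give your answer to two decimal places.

Price-level factor over 6 years: (1 + 1.0%)^6 ≈ 1.0615201506.
Purchasing power today: €629,159 divided by that factor.

€592,696.24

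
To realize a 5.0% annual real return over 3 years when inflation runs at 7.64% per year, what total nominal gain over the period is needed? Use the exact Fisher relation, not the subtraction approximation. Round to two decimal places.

Required annual nominal rate: (1+5.0%)(1+7.64%) − 1 = 13.022%.
Cumulative over 3 years: (1 + 0.13022)^3 − 1 ≈ 0.44374.

44.37%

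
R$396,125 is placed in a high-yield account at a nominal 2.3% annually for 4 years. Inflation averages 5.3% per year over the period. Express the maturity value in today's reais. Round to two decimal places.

R$352,875.33

Nominal value at maturity: R$396,125 × (1 + 2.3%)^4 ≈ R$433,845.19.
Price-level factor over 4 years: (1 + 5.3%)^4 ≈ 1.2294573985.
Dividing the nominal maturity value by the price-level factor gives the value in today's money.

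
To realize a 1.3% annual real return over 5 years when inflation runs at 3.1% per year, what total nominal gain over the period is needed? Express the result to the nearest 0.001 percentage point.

24.263%

Required annual nominal rate: (1+1.3%)(1+3.1%) − 1 = 4.4403%.
Cumulative over 5 years: (1 + 0.044403)^5 − 1 ≈ 0.24263.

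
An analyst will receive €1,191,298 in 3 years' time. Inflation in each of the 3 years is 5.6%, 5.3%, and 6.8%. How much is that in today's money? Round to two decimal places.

Price-level factor over 3 years: 1.056 × 1.053 × 1.068 = 1.187581824.
Purchasing power today: €1,191,298 divided by that factor.

€1,003,129.20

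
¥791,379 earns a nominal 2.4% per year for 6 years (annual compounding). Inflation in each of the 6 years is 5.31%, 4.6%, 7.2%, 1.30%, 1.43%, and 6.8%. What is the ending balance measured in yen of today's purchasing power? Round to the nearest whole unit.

¥704,111

Nominal value at maturity: ¥791,379 × (1 + 2.4%)^6 ≈ ¥912,398.
Price-level factor over 6 years: 1.0531 × 1.046 × 1.072 × 1.0130 × 1.0143 × 1.068 ≈ 1.2958156065.
Dividing the nominal maturity value by the price-level factor gives the value in today's money.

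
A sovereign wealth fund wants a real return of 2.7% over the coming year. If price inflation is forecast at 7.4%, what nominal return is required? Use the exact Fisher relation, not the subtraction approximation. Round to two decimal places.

10.30%

By the Fisher equation, 1 + r_nom = (1 + 2.7%)(1 + 7.4%) = 1.027 × 1.074 = 1.102998.
So r_nom = 10.2998%.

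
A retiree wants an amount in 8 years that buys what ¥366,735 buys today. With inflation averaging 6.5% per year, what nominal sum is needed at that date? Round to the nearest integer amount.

¥606,945

Cumulative price-level factor: (1+6.5%)^8 ≈ 1.6549956713.
Multiplying ¥366,735 by the price-level factor gives the future nominal sum.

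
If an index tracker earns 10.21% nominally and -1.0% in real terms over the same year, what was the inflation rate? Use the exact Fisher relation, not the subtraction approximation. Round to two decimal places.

From (1+r_nom) = (1+r_real)(1+π), we get 1+π = (1 + 10.21%)/(1 − 1.0%) = 1.1021/0.990 ≈ 1.11323.
So π ≈ 11.3232%.

11.32%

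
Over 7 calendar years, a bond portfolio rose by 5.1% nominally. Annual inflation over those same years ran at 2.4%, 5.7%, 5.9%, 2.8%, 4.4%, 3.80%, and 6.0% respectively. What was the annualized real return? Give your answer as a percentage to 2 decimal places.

-3.55%

Cumulative inflation factor: 1.024 × 1.057 × 1.059 × 1.028 × 1.044 × 1.0380 × 1.060 ≈ 1.35353.
Nominal growth factor: 1.05100. Real growth factor = 1.05100 / 1.35353 ≈ 0.77649.
Annualized: 0.77649^(1/7) − 1 ≈ -0.03549.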